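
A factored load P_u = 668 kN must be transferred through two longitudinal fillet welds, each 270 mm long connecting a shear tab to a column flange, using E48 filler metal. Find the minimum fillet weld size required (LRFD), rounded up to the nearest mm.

w = 9 mm

E48XX → F_EXX = 480 MPa.
Total weld length L = 540 mm.
Required throat t_e = P_u / (φ × 0.6 F_EXX × L) = 668 / (0.75 × 0.6 × 480 × 540 × 10⁻³) = 5.727 mm.
Required leg w = t_e / 0.707 = 8.1 mm → use 9 mm.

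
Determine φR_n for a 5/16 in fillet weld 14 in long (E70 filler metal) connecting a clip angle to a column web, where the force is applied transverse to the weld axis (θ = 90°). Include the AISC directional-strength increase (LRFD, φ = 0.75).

φR_n ≈ 146 kip

E70XX → F_EXX = 70 ksi.
t_e = 0.707 × 0.3125 = 0.2209 in; A_we = 0.2209 × 14 = 3.093 in².
Directional factor: 1.0 + 0.5 sin^1.5(90°) = 1.5.
F_nw = 0.6 × 70 × 1.5 = 63 ksi.
φR_n = 0.75 × 63 × 3.093 = 146.2 kip.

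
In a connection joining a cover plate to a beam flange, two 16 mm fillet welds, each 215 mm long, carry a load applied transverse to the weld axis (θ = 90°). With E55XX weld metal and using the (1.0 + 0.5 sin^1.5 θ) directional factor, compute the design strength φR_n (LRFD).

φR_n ≈ 1810 kN

E55XX → F_EXX = 550 MPa.
t_e = 0.707 × 16 = 11.31 mm; A_we = 11.31 × 430 = 4864 mm².
Directional factor: 1.0 + 0.5 sin^1.5(90°) = 1.5.
F_nw = 0.6 × 550 × 1.5 = 495 MPa.
φR_n = 0.75 × 495 × 4864 × 10⁻³ = 1806 kN.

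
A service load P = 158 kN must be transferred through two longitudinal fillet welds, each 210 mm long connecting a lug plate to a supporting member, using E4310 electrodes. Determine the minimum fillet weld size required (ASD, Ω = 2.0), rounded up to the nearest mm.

w = 5 mm

E43XX → F_EXX = 430 MPa.
Total weld length L = 420 mm.
Required throat t_e = P × Ω / (0.6 F_EXX × L) = 158 × 2.0 / (0.6 × 430 × 420 × 10⁻³) = 2.916 mm.
Required leg w = t_e / 0.707 = 4.125 mm → use 5 mm.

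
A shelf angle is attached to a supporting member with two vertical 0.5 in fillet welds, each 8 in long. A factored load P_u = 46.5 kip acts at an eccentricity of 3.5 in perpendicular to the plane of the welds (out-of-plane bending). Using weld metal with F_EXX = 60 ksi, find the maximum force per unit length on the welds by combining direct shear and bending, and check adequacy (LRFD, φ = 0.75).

L_w = 2 × 8 = 16 in; section modulus (unit throat) S = 2 × L²/6 = 21.33 in².
Direct shear f_v = P/L_w = 46.5/16 = 2.906 kip/in.
Moment M = P × e = 46.5 × 3.5 = 162.75 kip·in; bending f_b = M/S = 7.629 kip/in.
f_max = √(f_v² + f_b²) = √(2.906² + 7.629²) = 8.164 kip/in.
φr_n = 0.75 × 0.6 × 60 × (0.707 × 0.5) = 9.544 kip/in → adequate.

f_max ≈ 8.16 kip/in; adequate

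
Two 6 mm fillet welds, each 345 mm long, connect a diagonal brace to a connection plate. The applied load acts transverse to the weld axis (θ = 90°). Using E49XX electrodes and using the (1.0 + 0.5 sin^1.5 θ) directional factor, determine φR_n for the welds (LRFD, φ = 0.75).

E49XX → F_EXX = 490 MPa.
t_e = 0.707 × 6 = 4.242 mm; A_we = 4.242 × 690 = 2927 mm².
Directional factor: 1.0 + 0.5 sin^1.5(90°) = 1.5.
F_nw = 0.6 × 490 × 1.5 = 441 MPa.
φR_n = 0.75 × 441 × 2927 × 10⁻³ = 968.1 kN.

φR_n ≈ 968 kN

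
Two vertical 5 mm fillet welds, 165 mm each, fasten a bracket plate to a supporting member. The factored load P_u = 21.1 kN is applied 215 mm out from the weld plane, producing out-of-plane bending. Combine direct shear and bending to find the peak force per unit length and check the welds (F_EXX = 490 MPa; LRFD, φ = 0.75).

f_max ≈ 504 N/mm; adequate

L_w = 2 × 165 = 330 mm; section modulus (unit throat) S = 2 × L²/6 = 9075 mm².
Direct shear f_v = P/L_w = 21.1×10³/330 = 63.94 N/mm.
Moment M = P × e = 21.1×10³ × 215 = 4536500 N·mm; bending f_b = M/S = 499.9 N/mm.
f_max = √(f_v² + f_b²) = √(63.94² + 499.9²) = 504 N/mm.
φr_n = 0.75 × 0.6 × 490 × (0.707 × 5) = 779.5 N/mm → adequate.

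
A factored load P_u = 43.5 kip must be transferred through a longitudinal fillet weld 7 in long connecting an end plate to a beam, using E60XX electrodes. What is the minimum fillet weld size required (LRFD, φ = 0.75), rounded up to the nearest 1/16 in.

w = 3/8 in

E60XX → F_EXX = 60 ksi.
Total weld length L = 7 in.
Required throat t_e = P_u / (φ × 0.6 F_EXX × L) = 43.5 / (0.75 × 0.6 × 60 × 7) = 0.2302 in.
Required leg w = t_e / 0.707 = 0.3255 in → use 3/8 in.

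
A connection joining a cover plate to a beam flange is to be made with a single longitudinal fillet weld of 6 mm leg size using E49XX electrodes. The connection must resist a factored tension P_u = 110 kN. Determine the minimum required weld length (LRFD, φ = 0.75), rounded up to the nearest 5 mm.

E49XX → F_EXX = 490 MPa.
Throat t_e = 0.707 × 6 = 4.242 mm.
φr_n = 0.75 × 0.6 × 490 × 4.242 × 10⁻³ = 0.9354 kN/mm.
L_req = P_u / φr_n = 110 / 0.9354 = 117.6 mm total.
Round up → use L = 120 mm.

L = 120 mm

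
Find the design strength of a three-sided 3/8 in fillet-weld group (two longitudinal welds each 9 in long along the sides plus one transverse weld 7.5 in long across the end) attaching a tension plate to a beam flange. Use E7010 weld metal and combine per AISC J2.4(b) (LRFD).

E70XX → F_EXX = 70 ksi.
t_e = 0.707 × 0.375 = 0.2651 in.
R_nwl = 0.6 × 70 × 0.2651 × 18 = 200.4 kip (longitudinal, 2 welds).
R_nwt = 0.6 × 70 × 0.2651 × 7.5 = 83.51 kip (transverse, base value).
(i) R_nwl + R_nwt = 283.9 kip; (ii) 0.85 R_nwl + 1.5 R_nwt = 295.6 kip.
R_n = max = 295.6 kip [governs: (ii)]; φR_n = 221.7 kip.

φR_n ≈ 222 kip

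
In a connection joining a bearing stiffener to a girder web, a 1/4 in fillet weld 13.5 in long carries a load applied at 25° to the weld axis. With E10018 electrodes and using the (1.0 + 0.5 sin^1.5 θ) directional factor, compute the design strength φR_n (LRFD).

φR_n ≈ 122 kips

E100XX → F_EXX = 100 ksi.
t_e = 0.707 × 0.25 = 0.1767 in; A_we = 0.1767 × 13.5 = 2.386 in².
Directional factor: 1.0 + 0.5 sin^1.5(25°) = 1.137.
F_nw = 0.6 × 100 × 1.137 = 68.24 ksi.
φR_n = 0.75 × 68.24 × 2.386 = 122.1 kips.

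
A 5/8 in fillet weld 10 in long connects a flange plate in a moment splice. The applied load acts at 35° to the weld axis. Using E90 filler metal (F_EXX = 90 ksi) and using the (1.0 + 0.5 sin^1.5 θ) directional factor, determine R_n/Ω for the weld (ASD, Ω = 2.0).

R_n/Ω ≈ 145 kips

t_e = 0.707 × 0.625 = 0.4419 in; A_we = 0.4419 × 10 = 4.419 in².
Directional factor: 1.0 + 0.5 sin^1.5(35°) = 1.217.
F_nw = 0.6 × 90 × 1.217 = 65.73 ksi.
R_n/Ω = (65.73 × 4.419) / 2.0 = 145.2 kips.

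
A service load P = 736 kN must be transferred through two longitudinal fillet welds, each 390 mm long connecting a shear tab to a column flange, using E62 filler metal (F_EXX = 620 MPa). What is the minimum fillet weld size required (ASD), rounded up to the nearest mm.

Total weld length L = 780 mm.
Required throat t_e = P × Ω / (0.6 F_EXX × L) = 736 × 2.0 / (0.6 × 620 × 780 × 10⁻³) = 5.073 mm.
Required leg w = t_e / 0.707 = 7.175 mm → use 8 mm.

w = 8 mm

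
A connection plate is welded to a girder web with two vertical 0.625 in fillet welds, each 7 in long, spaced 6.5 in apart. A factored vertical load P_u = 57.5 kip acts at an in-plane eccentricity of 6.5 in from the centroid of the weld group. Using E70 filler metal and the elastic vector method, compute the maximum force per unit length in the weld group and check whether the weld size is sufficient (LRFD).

f_max ≈ 11.9 kip/in; adequate

E70XX → F_EXX = 70 ksi.
Total weld length L_w = 14 in. Treat welds as unit-width lines.
Polar moment about centroid: J = 2[d³/12 + d(b/2)²] = 2[7³/12 + 7×3.25²] = 205 in³.
Direct shear f_v = P/L_w = 57.5 / 14 = 4.107 kip/in (vertical).
Torsion M = P·e = 57.5 × 6.5 = 373.75 kip·in.
Critical point at (x, y) = (3.25, 3.5) from centroid. f_tx = M·y/J = 6.38 kip/in; f_ty = M·x/J = 5.924 kip/in.
Resultant f_max = √[f_tx² + (f_v + f_ty)²] = √[6.38² + (4.107 + 5.924)²] = 11.89 kip/in.
Capacity per unit length: φr_n = 0.75 × 0.6 × 70 × (0.707 × 0.625) = 13.92 kip/in.
11.89 ≤ 13.92 → adequate.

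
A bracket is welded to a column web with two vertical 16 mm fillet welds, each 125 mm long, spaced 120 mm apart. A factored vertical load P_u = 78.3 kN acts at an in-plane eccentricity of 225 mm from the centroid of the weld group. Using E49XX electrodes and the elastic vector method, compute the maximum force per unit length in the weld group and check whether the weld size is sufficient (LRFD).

f_max ≈ 1480 N/mm; adequate

E49XX → F_EXX = 490 MPa.
Total weld length L_w = 250 mm. Treat welds as unit-width lines.
Polar moment about centroid: J = 2[d³/12 + d(b/2)²] = 2[125³/12 + 125×60²] = 1226000 mm³.
Direct shear f_v = P/L_w = 78.3×10³ / 250 = 313.2 N/mm (vertical).
Torsion M = P·e = 78.3×10³ × 225 = 17618000 N·mm.
Critical point at (x, y) = (60, 62.5) from centroid. f_tx = M·y/J = 898.5 N/mm; f_ty = M·x/J = 862.5 N/mm.
Resultant f_max = √[f_tx² + (f_v + f_ty)²] = √[898.5² + (313.2 + 862.5)²] = 1480 N/mm.
Capacity per unit length: φr_n = 0.75 × 0.6 × 490 × (0.707 × 16) = 2494 N/mm.
1480 ≤ 2494 → adequate.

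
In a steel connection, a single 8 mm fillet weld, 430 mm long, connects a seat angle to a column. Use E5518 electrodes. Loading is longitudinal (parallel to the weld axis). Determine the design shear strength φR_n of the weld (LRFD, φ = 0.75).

E55XX → F_EXX = 550 MPa.
Effective throat t_e = 0.707 × 8 = 5.656 mm.
Total length L = 430 mm; A_we = 5.656 × 430 = 2432 mm².
F_nw = 0.6 F_EXX = 0.6 × 550 = 330 MPa.
φR_n = 0.75 × 330 × 2432 × 10⁻³ = 601.9 kN.

φR_n ≈ 602 kN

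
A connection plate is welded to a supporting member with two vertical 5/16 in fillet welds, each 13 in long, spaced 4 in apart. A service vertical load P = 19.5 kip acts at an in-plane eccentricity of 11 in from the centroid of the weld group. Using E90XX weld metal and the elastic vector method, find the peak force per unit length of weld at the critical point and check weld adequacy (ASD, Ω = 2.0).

E90XX → F_EXX = 90 ksi.
Total weld length L_w = 26 in. Treat welds as unit-width lines.
Polar moment about centroid: J = 2[d³/12 + d(b/2)²] = 2[13³/12 + 13×2²] = 470.2 in³.
Direct shear f_v = P/L_w = 19.5 / 26 = 0.75 kip/in (vertical).
Torsion M = P·e = 19.5 × 11 = 214.5 kip·in.
Critical point at (x, y) = (2, 6.5) from centroid. f_tx = M·y/J = 2.965 kip/in; f_ty = M·x/J = 0.9124 kip/in.
Resultant f_max = √[f_tx² + (f_v + f_ty)²] = √[2.965² + (0.75 + 0.9124)²] = 3.4 kip/in.
Capacity per unit length: r_n/Ω = (1/2.0) × 0.6 × 90 × (0.707 × 0.3125) = 5.965 kip/in.
3.4 ≤ 5.965 → adequate.

f_max ≈ 3.4 kip/in; adequate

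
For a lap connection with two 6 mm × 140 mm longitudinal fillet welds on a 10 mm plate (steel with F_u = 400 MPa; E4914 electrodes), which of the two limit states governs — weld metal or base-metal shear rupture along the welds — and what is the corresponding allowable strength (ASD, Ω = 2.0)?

R_n/Ω ≈ 175 kN (weld metal governs)

E49XX → F_EXX = 490 MPa.
t_e = 0.707 × 6 = 4.242 mm; L = 280 mm.
Weld metal: R_n/Ω = (1/2.0) × 0.6 × 490 × 4.242 × 280 × 10⁻³ = 174.6 kN.
Base metal (shear rupture): R_n/Ω = (1/2.0) × 0.6 × 400 × 10 × 280 × 10⁻³ = 336 kN.
Governing: weld metal.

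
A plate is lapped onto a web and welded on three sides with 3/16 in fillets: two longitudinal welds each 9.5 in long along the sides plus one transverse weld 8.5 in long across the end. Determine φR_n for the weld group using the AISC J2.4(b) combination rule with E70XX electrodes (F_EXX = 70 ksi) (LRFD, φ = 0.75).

φR_n ≈ 121 kip

t_e = 0.707 × 0.1875 = 0.1326 in.
R_nwl = 0.6 × 70 × 0.1326 × 19 = 105.8 kip (longitudinal, 2 welds).
R_nwt = 0.6 × 70 × 0.1326 × 8.5 = 47.32 kip (transverse, base value).
(i) R_nwl + R_nwt = 153.1 kip; (ii) 0.85 R_nwl + 1.5 R_nwt = 160.9 kip.
R_n = max = 160.9 kip [governs: (ii)]; φR_n = 120.7 kip.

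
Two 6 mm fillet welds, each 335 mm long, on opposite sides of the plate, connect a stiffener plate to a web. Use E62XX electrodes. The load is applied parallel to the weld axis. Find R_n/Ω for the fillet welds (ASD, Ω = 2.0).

R_n/Ω ≈ 529 kN

E62XX → F_EXX = 620 MPa.
Effective throat t_e = 0.707 × 6 = 4.242 mm.
Total length L = 670 mm; A_we = 4.242 × 670 = 2842 mm².
F_nw = 0.6 F_EXX = 0.6 × 620 = 372 MPa.
R_n = 372 × 2842 × 10⁻³ = 1057 kN; R_n/Ω = 1057/2.0 = 528.6 kN.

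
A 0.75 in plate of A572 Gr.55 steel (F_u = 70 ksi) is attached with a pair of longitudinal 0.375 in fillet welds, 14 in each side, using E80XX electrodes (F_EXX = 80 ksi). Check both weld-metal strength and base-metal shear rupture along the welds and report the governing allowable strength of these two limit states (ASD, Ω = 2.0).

R_n/Ω ≈ 178 kips (weld metal governs)

t_e = 0.707 × 0.375 = 0.2651 in; L = 28 in.
Weld metal: R_n/Ω = (1/2.0) × 0.6 × 80 × 0.2651 × 28 = 178.2 kips.
Base metal (shear rupture): R_n/Ω = (1/2.0) × 0.6 × 70 × 0.75 × 28 = 441 kips.
Governing: weld metal.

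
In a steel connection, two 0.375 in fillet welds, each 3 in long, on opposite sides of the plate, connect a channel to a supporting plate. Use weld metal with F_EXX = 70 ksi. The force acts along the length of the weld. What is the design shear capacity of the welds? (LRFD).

Effective throat t_e = 0.707 × 0.375 = 0.2651 in.
Total length L = 6 in; A_we = 0.2651 × 6 = 1.591 in².
F_nw = 0.6 F_EXX = 0.6 × 70 = 42 ksi.
φR_n = 0.75 × 42 × 1.591 = 50.11 kip.

φR_n ≈ 50.1 kip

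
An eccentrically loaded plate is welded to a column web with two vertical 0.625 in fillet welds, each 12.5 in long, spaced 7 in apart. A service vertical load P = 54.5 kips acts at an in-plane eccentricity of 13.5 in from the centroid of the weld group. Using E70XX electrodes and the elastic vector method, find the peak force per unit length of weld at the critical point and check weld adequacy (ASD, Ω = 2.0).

f_max ≈ 9.6 kip/in; NOT adequate

E70XX → F_EXX = 70 ksi.
Total weld length L_w = 25 in. Treat welds as unit-width lines.
Polar moment about centroid: J = 2[d³/12 + d(b/2)²] = 2[12.5³/12 + 12.5×3.5²] = 631.8 in³.
Direct shear f_v = P/L_w = 54.5 / 25 = 2.18 kip/in (vertical).
Torsion M = P·e = 54.5 × 13.5 = 735.75 kip·in.
Critical point at (x, y) = (3.5, 6.25) from centroid. f_tx = M·y/J = 7.279 kip/in; f_ty = M·x/J = 4.076 kip/in.
Resultant f_max = √[f_tx² + (f_v + f_ty)²] = √[7.279² + (2.18 + 4.076)²] = 9.598 kip/in.
Capacity per unit length: r_n/Ω = (1/2.0) × 0.6 × 70 × (0.707 × 0.625) = 9.279 kip/in.
9.598 > 9.279 → NOT adequate.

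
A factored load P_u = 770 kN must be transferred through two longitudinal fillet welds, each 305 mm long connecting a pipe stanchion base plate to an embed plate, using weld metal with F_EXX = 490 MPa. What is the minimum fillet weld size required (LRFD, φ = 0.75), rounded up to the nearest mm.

w = 9 mm

Total weld length L = 610 mm.
Required throat t_e = P_u / (φ × 0.6 F_EXX × L) = 770 / (0.75 × 0.6 × 490 × 610 × 10⁻³) = 5.725 mm.
Required leg w = t_e / 0.707 = 8.097 mm → use 9 mm.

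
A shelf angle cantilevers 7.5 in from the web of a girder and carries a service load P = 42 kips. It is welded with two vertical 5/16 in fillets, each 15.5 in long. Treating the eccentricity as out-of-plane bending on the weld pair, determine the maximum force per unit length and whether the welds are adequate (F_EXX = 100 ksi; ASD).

L_w = 2 × 15.5 = 31 in; section modulus (unit throat) S = 2 × L²/6 = 80.08 in².
Direct shear f_v = P/L_w = 42/31 = 1.355 kip/in.
Moment M = P × e = 42 × 7.5 = 315 kip·in; bending f_b = M/S = 3.933 kip/in.
f_max = √(f_v² + f_b²) = √(1.355² + 3.933²) = 4.16 kip/in.
r_n/Ω = (1/2.0) × 0.6 × 100 × (0.707 × 0.3125) = 6.628 kip/in → adequate.

f_max ≈ 4.16 kip/in; adequate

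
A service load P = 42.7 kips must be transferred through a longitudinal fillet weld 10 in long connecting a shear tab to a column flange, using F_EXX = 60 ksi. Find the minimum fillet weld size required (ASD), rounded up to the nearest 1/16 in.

Total weld length L = 10 in.
Required throat t_e = P × Ω / (0.6 F_EXX × L) = 42.7 × 2.0 / (0.6 × 60 × 10) = 0.2372 in.
Required leg w = t_e / 0.707 = 0.3355 in → use 3/8 in.

w = 3/8 in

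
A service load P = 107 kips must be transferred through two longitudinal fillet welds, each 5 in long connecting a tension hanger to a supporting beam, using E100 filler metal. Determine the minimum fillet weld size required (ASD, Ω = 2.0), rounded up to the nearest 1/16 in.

w = 9/16 in

E100XX → F_EXX = 100 ksi.
Total weld length L = 10 in.
Required throat t_e = P × Ω / (0.6 F_EXX × L) = 107 × 2.0 / (0.6 × 100 × 10) = 0.3567 in.
Required leg w = t_e / 0.707 = 0.5045 in → use 9/16 in.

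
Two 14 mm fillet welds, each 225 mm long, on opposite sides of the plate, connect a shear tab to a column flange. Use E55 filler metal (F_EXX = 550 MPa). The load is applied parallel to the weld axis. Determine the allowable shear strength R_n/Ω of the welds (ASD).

R_n/Ω ≈ 735 kN

Effective throat t_e = 0.707 × 14 = 9.898 mm.
Total length L = 450 mm; A_we = 9.898 × 450 = 4454 mm².
F_nw = 0.6 F_EXX = 0.6 × 550 = 330 MPa.
R_n = 330 × 4454 × 10⁻³ = 1470 kN; R_n/Ω = 1470/2.0 = 734.9 kN.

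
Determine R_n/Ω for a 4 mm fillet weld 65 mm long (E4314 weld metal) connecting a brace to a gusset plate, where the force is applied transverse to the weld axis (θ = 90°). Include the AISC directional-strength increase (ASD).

E43XX → F_EXX = 430 MPa.
t_e = 0.707 × 4 = 2.828 mm; A_we = 2.828 × 65 = 183.8 mm².
Directional factor: 1.0 + 0.5 sin^1.5(90°) = 1.5.
F_nw = 0.6 × 430 × 1.5 = 387 MPa.
R_n/Ω = (387 × 183.8) / 2.0 × 10⁻³ = 35.57 kN.

R_n/Ω ≈ 35.6 kN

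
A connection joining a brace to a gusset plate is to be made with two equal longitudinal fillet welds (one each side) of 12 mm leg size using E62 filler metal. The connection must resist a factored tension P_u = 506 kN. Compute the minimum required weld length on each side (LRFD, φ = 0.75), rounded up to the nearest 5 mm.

E62XX → F_EXX = 620 MPa.
Throat t_e = 0.707 × 12 = 8.484 mm.
φr_n = 0.75 × 0.6 × 620 × 8.484 × 10⁻³ = 2.367 kN/mm.
L_req = P_u / φr_n = 506 / 2.367 = 213.8 mm total.
Per side: 213.8 / 2 = 106.9 mm.
Round up → use L = 110 mm on each side.

L = 110 mm on each side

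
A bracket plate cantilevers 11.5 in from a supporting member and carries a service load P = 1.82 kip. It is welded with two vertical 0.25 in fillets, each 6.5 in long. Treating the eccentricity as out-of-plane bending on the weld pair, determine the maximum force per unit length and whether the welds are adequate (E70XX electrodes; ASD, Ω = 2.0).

f_max ≈ 1.49 kip/in; adequate

E70XX → F_EXX = 70 ksi.
L_w = 2 × 6.5 = 13 in; section modulus (unit throat) S = 2 × L²/6 = 14.08 in².
Direct shear f_v = P/L_w = 1.82/13 = 0.14 kip/in.
Moment M = P × e = 1.82 × 11.5 = 20.93 kip·in; bending f_b = M/S = 1.486 kip/in.
f_max = √(f_v² + f_b²) = √(0.14² + 1.486²) = 1.493 kip/in.
r_n/Ω = (1/2.0) × 0.6 × 70 × (0.707 × 0.25) = 3.712 kip/in → adequate.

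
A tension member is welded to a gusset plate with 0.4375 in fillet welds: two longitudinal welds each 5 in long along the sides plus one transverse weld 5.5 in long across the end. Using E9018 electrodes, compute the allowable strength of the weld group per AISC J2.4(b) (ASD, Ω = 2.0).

E90XX → F_EXX = 90 ksi.
t_e = 0.707 × 0.4375 = 0.3093 in.
R_nwl = 0.6 × 90 × 0.3093 × 10 = 167 kip (longitudinal, 2 welds).
R_nwt = 0.6 × 90 × 0.3093 × 5.5 = 91.87 kip (transverse, base value).
(i) R_nwl + R_nwt = 258.9 kip; (ii) 0.85 R_nwl + 1.5 R_nwt = 279.8 kip.
R_n = max = 279.8 kip [governs: (ii)]; R_n/Ω = 139.9 kip.

R_n/Ω ≈ 140 kip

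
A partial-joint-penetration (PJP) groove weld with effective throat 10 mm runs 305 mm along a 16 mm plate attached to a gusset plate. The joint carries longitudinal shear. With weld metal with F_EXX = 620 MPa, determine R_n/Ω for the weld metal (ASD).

R_n/Ω ≈ 567 kN

Effective throat (given) t_e = 10 mm.
A_we = 10 × 305 = 3050 mm².
F_nw = 0.6 F_EXX = 372 MPa.
R_n/Ω = (372 × 3050) / 2.0 × 10⁻³ = 567.3 kN.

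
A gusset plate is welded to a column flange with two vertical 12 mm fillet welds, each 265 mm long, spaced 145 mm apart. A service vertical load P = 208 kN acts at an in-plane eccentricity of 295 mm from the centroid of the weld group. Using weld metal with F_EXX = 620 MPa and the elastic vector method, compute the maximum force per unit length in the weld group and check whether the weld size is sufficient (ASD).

f_max ≈ 1800 N/mm; NOT adequate

Total weld length L_w = 530 mm. Treat welds as unit-width lines.
Polar moment about centroid: J = 2[d³/12 + d(b/2)²] = 2[265³/12 + 265×72.5²] = 5887000 mm³.
Direct shear f_v = P/L_w = 208×10³ / 530 = 392.5 N/mm (vertical).
Torsion M = P·e = 208×10³ × 295 = 61360000 N·mm.
Critical point at (x, y) = (72.5, 132.5) from centroid. f_tx = M·y/J = 1381 N/mm; f_ty = M·x/J = 755.6 N/mm.
Resultant f_max = √[f_tx² + (f_v + f_ty)²] = √[1381² + (392.5 + 755.6)²] = 1796 N/mm.
Capacity per unit length: r_n/Ω = (1/2.0) × 0.6 × 620 × (0.707 × 12) = 1578 N/mm.
1796 > 1578 → NOT adequate.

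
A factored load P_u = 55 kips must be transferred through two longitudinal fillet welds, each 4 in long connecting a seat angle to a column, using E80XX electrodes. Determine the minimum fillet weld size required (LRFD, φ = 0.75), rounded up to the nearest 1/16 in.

E80XX → F_EXX = 80 ksi.
Total weld length L = 8 in.
Required throat t_e = P_u / (φ × 0.6 F_EXX × L) = 55 / (0.75 × 0.6 × 80 × 8) = 0.191 in.
Required leg w = t_e / 0.707 = 0.2701 in → use 5/16 in.

w = 5/16 in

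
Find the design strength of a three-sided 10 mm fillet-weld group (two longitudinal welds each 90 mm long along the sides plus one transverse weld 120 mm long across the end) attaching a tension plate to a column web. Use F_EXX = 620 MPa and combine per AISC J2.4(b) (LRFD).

t_e = 0.707 × 10 = 7.07 mm.
R_nwl = 0.6 × 620 × 7.07 × 180 × 10⁻³ = 473.4 kN (longitudinal, 2 welds).
R_nwt = 0.6 × 620 × 7.07 × 120 × 10⁻³ = 315.6 kN (transverse, base value).
(i) R_nwl + R_nwt = 789 kN; (ii) 0.85 R_nwl + 1.5 R_nwt = 875.8 kN.
R_n = max = 875.8 kN [governs: (ii)]; φR_n = 656.9 kN.

φR_n ≈ 657 kN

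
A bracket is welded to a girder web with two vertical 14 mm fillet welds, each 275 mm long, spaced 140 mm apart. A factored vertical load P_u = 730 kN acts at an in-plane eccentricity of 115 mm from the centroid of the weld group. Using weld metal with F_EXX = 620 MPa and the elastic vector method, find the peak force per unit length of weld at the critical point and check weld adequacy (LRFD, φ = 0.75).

Total weld length L_w = 550 mm. Treat welds as unit-width lines.
Polar moment about centroid: J = 2[d³/12 + d(b/2)²] = 2[275³/12 + 275×70²] = 6161000 mm³.
Direct shear f_v = P/L_w = 730×10³ / 550 = 1327 N/mm (vertical).
Torsion M = P·e = 730×10³ × 115 = 83950000 N·mm.
Critical point at (x, y) = (70, 137.5) from centroid. f_tx = M·y/J = 1874 N/mm; f_ty = M·x/J = 953.8 N/mm.
Resultant f_max = √[f_tx² + (f_v + f_ty)²] = √[1874² + (1327 + 953.8)²] = 2952 N/mm.
Capacity per unit length: φr_n = 0.75 × 0.6 × 620 × (0.707 × 14) = 2762 N/mm.
2952 > 2762 → NOT adequate.

f_max ≈ 2950 N/mm; NOT adequate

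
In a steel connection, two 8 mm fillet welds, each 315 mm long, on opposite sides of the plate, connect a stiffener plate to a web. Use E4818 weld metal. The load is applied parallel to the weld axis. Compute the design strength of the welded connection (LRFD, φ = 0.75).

E48XX → F_EXX = 480 MPa.
Effective throat t_e = 0.707 × 8 = 5.656 mm.
Total length L = 630 mm; A_we = 5.656 × 630 = 3563 mm².
F_nw = 0.6 F_EXX = 0.6 × 480 = 288 MPa.
φR_n = 0.75 × 288 × 3563 × 10⁻³ = 769.7 kN.

φR_n ≈ 770 kN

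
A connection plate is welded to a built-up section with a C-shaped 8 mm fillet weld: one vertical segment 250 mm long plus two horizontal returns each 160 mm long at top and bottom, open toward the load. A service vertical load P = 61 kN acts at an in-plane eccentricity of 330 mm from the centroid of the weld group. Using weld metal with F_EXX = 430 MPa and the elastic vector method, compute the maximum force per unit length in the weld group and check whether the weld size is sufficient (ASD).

Total weld length L_w = 570 mm. Treat welds as unit-width lines.
Centroid: x̄ = 2×160×80 / 570 = 44.91 mm from the vertical weld.
Polar moment about centroid: J = I_x + I_y = [250³/12 + 2×160×125²] + [250×44.91² + 2(160³/12 + 160×35.09²)] = 7883000 mm³.
Direct shear f_v = P/L_w = 61×10³ / 570 = 107 N/mm (vertical).
Torsion M = P·e = 61×10³ × 330 = 20130000 N·mm.
Critical point at (x, y) = (115.1, 125) from centroid. f_tx = M·y/J = 319.2 N/mm; f_ty = M·x/J = 293.9 N/mm.
Resultant f_max = √[f_tx² + (f_v + f_ty)²] = √[319.2² + (107 + 293.9)²] = 512.5 N/mm.
Capacity per unit length: r_n/Ω = (1/2.0) × 0.6 × 430 × (0.707 × 8) = 729.6 N/mm.
512.5 ≤ 729.6 → adequate.

f_max ≈ 512 N/mm; adequate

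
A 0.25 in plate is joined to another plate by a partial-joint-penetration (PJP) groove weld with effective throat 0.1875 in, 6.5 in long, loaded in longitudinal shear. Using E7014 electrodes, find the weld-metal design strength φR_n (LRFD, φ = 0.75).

φR_n ≈ 38.4 kips

E70XX → F_EXX = 70 ksi.
Effective throat (given) t_e = 0.1875 in.
A_we = 0.1875 × 6.5 = 1.219 in².
F_nw = 0.6 F_EXX = 42 ksi.
φR_n = 0.75 × 42 × 1.219 = 38.39 kips.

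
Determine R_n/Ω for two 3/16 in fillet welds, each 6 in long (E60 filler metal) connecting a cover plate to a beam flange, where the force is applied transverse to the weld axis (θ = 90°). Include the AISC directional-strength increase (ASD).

R_n/Ω ≈ 43 kips

E60XX → F_EXX = 60 ksi.
t_e = 0.707 × 0.1875 = 0.1326 in; A_we = 0.1326 × 12 = 1.591 in².
Directional factor: 1.0 + 0.5 sin^1.5(90°) = 1.5.
F_nw = 0.6 × 60 × 1.5 = 54 ksi.
R_n/Ω = (54 × 1.591) / 2.0 = 42.95 kips.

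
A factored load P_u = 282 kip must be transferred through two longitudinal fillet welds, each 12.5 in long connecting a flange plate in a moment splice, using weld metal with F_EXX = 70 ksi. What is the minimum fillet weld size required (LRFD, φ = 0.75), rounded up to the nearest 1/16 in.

Total weld length L = 25 in.
Required throat t_e = P_u / (φ × 0.6 F_EXX × L) = 282 / (0.75 × 0.6 × 70 × 25) = 0.3581 in.
Required leg w = t_e / 0.707 = 0.5065 in → use 9/16 in.

w = 9/16 in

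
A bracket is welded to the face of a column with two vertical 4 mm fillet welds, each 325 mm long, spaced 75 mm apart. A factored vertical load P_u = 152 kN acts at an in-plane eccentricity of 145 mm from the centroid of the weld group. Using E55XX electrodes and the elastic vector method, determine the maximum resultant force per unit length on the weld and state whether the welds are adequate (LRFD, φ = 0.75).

E55XX → F_EXX = 550 MPa.
Total weld length L_w = 650 mm. Treat welds as unit-width lines.
Polar moment about centroid: J = 2[d³/12 + d(b/2)²] = 2[325³/12 + 325×37.5²] = 6635000 mm³.
Direct shear f_v = P/L_w = 152×10³ / 650 = 233.8 N/mm (vertical).
Torsion M = P·e = 152×10³ × 145 = 22040000 N·mm.
Critical point at (x, y) = (37.5, 162.5) from centroid. f_tx = M·y/J = 539.8 N/mm; f_ty = M·x/J = 124.6 N/mm.
Resultant f_max = √[f_tx² + (f_v + f_ty)²] = √[539.8² + (233.8 + 124.6)²] = 647.9 N/mm.
Capacity per unit length: φr_n = 0.75 × 0.6 × 550 × (0.707 × 4) = 699.9 N/mm.
647.9 ≤ 699.9 → adequate.

f_max ≈ 648 N/mm; adequate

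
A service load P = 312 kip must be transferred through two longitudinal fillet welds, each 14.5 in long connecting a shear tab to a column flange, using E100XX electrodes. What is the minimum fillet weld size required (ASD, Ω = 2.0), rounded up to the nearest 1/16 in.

w = 9/16 in

E100XX → F_EXX = 100 ksi.
Total weld length L = 29 in.
Required throat t_e = P × Ω / (0.6 F_EXX × L) = 312 × 2.0 / (0.6 × 100 × 29) = 0.3586 in.
Required leg w = t_e / 0.707 = 0.5072 in → use 9/16 in.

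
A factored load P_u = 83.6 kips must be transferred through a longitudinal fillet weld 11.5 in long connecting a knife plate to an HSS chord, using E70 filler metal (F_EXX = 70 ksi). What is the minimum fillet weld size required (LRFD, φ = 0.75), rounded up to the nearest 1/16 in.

Total weld length L = 11.5 in.
Required throat t_e = P_u / (φ × 0.6 F_EXX × L) = 83.6 / (0.75 × 0.6 × 70 × 11.5) = 0.2308 in.
Required leg w = t_e / 0.707 = 0.3264 in → use 3/8 in.

w = 3/8 in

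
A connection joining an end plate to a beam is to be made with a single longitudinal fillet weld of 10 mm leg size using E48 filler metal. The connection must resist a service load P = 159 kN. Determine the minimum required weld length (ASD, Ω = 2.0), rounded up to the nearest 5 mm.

L = 160 mm

E48XX → F_EXX = 480 MPa.
Throat t_e = 0.707 × 10 = 7.07 mm.
r_n/Ω = (0.6 × 480 × 7.07) / 2.0 = 1018 N/mm = 1.018 kN/mm.
L_req = P / (r_n/Ω) = 159 / 1.018 = 156.2 mm total.
Round up → use L = 160 mm.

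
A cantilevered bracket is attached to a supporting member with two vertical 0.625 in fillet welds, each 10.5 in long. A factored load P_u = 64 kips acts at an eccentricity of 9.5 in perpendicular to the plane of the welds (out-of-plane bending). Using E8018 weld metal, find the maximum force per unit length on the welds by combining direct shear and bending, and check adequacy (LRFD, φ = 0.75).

E80XX → F_EXX = 80 ksi.
L_w = 2 × 10.5 = 21 in; section modulus (unit throat) S = 2 × L²/6 = 36.75 in².
Direct shear f_v = P/L_w = 64/21 = 3.048 kip/in.
Moment M = P × e = 64 × 9.5 = 608 kip·in; bending f_b = M/S = 16.54 kip/in.
f_max = √(f_v² + f_b²) = √(3.048² + 16.54²) = 16.82 kip/in.
φr_n = 0.75 × 0.6 × 80 × (0.707 × 0.625) = 15.91 kip/in → NOT adequate.

f_max ≈ 16.8 kip/in; NOT adequate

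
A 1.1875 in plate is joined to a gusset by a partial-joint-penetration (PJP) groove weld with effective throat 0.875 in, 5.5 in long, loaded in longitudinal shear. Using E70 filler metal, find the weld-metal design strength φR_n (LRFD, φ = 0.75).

E70XX → F_EXX = 70 ksi.
Effective throat (given) t_e = 0.875 in.
A_we = 0.875 × 5.5 = 4.812 in².
F_nw = 0.6 F_EXX = 42 ksi.
φR_n = 0.75 × 42 × 4.812 = 151.6 kips.

φR_n ≈ 152 kips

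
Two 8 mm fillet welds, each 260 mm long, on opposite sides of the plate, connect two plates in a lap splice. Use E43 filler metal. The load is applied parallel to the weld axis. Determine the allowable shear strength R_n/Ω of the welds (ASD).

E43XX → F_EXX = 430 MPa.
Effective throat t_e = 0.707 × 8 = 5.656 mm.
Total length L = 520 mm; A_we = 5.656 × 520 = 2941 mm².
F_nw = 0.6 F_EXX = 0.6 × 430 = 258 MPa.
R_n = 258 × 2941 × 10⁻³ = 758.8 kN; R_n/Ω = 758.8/2.0 = 379.4 kN.

R_n/Ω ≈ 379 kN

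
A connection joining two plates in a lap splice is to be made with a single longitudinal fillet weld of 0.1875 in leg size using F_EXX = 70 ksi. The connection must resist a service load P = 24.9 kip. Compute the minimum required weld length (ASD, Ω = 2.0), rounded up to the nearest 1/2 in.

L = 9 in

Throat t_e = 0.707 × 0.1875 = 0.1326 in.
r_n/Ω = (0.6 × 70 × 0.1326) / 2.0 = 2.784 kip/in.
L_req = P / (r_n/Ω) = 24.9 / 2.784 = 8.945 in total.
Round up → use L = 9 in.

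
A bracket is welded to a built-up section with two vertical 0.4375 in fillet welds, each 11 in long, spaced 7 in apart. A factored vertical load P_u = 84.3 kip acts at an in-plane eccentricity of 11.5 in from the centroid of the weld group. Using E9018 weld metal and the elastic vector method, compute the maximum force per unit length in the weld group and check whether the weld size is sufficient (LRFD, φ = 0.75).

E90XX → F_EXX = 90 ksi.
Total weld length L_w = 22 in. Treat welds as unit-width lines.
Polar moment about centroid: J = 2[d³/12 + d(b/2)²] = 2[11³/12 + 11×3.5²] = 491.3 in³.
Direct shear f_v = P/L_w = 84.3 / 22 = 3.832 kip/in (vertical).
Torsion M = P·e = 84.3 × 11.5 = 969.45 kip·in.
Critical point at (x, y) = (3.5, 5.5) from centroid. f_tx = M·y/J = 10.85 kip/in; f_ty = M·x/J = 6.906 kip/in.
Resultant f_max = √[f_tx² + (f_v + f_ty)²] = √[10.85² + (3.832 + 6.906)²] = 15.27 kip/in.
Capacity per unit length: φr_n = 0.75 × 0.6 × 90 × (0.707 × 0.4375) = 12.53 kip/in.
15.27 > 12.53 → NOT adequate.

f_max ≈ 15.3 kip/in; NOT adequate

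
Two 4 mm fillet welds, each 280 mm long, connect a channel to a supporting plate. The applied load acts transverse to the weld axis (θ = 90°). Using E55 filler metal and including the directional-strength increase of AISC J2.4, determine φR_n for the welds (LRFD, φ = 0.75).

φR_n ≈ 588 kN

E55XX → F_EXX = 550 MPa.
t_e = 0.707 × 4 = 2.828 mm; A_we = 2.828 × 560 = 1584 mm².
Directional factor: 1.0 + 0.5 sin^1.5(90°) = 1.5.
F_nw = 0.6 × 550 × 1.5 = 495 MPa.
φR_n = 0.75 × 495 × 1584 × 10⁻³ = 587.9 kN.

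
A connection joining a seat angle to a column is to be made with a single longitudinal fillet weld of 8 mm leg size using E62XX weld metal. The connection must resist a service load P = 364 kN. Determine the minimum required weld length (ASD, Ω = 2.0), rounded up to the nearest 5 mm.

L = 350 mm

E62XX → F_EXX = 620 MPa.
Throat t_e = 0.707 × 8 = 5.656 mm.
r_n/Ω = (0.6 × 620 × 5.656) / 2.0 = 1052 N/mm = 1.052 kN/mm.
L_req = P / (r_n/Ω) = 364 / 1.052 = 346 mm total.
Round up → use L = 350 mm.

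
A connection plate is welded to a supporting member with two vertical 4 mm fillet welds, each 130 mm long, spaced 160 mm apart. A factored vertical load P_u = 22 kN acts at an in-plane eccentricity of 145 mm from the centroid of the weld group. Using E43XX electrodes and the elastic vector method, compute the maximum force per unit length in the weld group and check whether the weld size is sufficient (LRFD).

E43XX → F_EXX = 430 MPa.
Total weld length L_w = 260 mm. Treat welds as unit-width lines.
Polar moment about centroid: J = 2[d³/12 + d(b/2)²] = 2[130³/12 + 130×80²] = 2030000 mm³.
Direct shear f_v = P/L_w = 22×10³ / 260 = 84.62 N/mm (vertical).
Torsion M = P·e = 22×10³ × 145 = 3190000 N·mm.
Critical point at (x, y) = (80, 65) from centroid. f_tx = M·y/J = 102.1 N/mm; f_ty = M·x/J = 125.7 N/mm.
Resultant f_max = √[f_tx² + (f_v + f_ty)²] = √[102.1² + (84.62 + 125.7)²] = 233.8 N/mm.
Capacity per unit length: φr_n = 0.75 × 0.6 × 430 × (0.707 × 4) = 547.2 N/mm.
233.8 ≤ 547.2 → adequate.

f_max ≈ 234 N/mm; adequate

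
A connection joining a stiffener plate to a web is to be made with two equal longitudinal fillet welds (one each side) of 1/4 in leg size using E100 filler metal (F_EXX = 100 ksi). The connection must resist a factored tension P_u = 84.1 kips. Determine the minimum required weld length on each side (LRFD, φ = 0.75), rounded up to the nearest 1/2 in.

Throat t_e = 0.707 × 0.25 = 0.1767 in.
φr_n = 0.75 × 0.6 × 100 × 0.1767 = 7.954 kips/in.
L_req = P_u / φr_n = 84.1 / 7.954 = 10.57 in total.
Per side: 10.57 / 2 = 5.287 in.
Round up → use L = 5.5 in on each side.

L = 5.5 in on each side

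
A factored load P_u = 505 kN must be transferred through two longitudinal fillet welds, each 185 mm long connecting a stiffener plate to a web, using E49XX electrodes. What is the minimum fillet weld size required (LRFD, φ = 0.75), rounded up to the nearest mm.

E49XX → F_EXX = 490 MPa.
Total weld length L = 370 mm.
Required throat t_e = P_u / (φ × 0.6 F_EXX × L) = 505 / (0.75 × 0.6 × 490 × 370 × 10⁻³) = 6.19 mm.
Required leg w = t_e / 0.707 = 8.755 mm → use 9 mm.

w = 9 mm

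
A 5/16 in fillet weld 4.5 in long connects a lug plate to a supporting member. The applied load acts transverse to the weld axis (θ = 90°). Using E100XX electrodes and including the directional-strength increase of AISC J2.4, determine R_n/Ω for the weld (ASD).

R_n/Ω ≈ 44.7 kip

E100XX → F_EXX = 100 ksi.
t_e = 0.707 × 0.3125 = 0.2209 in; A_we = 0.2209 × 4.5 = 0.9942 in².
Directional factor: 1.0 + 0.5 sin^1.5(90°) = 1.5.
F_nw = 0.6 × 100 × 1.5 = 90 ksi.
R_n/Ω = (90 × 0.9942) / 2.0 = 44.74 kip.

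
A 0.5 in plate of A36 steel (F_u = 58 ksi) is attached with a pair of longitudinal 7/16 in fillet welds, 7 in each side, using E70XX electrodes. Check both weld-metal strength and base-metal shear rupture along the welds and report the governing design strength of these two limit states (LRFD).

φR_n ≈ 136 kips (weld metal governs)

E70XX → F_EXX = 70 ksi.
t_e = 0.707 × 0.4375 = 0.3093 in; L = 14 in.
Weld metal: φR_n = 0.75 × 0.6 × 70 × 0.3093 × 14 = 136.4 kips.
Base metal (shear rupture): φR_n = 0.75 × 0.6 × 58 × 0.5 × 14 = 182.7 kips.
Governing: weld metal.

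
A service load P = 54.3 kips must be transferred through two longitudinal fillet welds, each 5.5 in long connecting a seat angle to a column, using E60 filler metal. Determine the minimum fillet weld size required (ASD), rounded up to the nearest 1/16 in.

E60XX → F_EXX = 60 ksi.
Total weld length L = 11 in.
Required throat t_e = P × Ω / (0.6 F_EXX × L) = 54.3 × 2.0 / (0.6 × 60 × 11) = 0.2742 in.
Required leg w = t_e / 0.707 = 0.3879 in → use 7/16 in.

w = 7/16 in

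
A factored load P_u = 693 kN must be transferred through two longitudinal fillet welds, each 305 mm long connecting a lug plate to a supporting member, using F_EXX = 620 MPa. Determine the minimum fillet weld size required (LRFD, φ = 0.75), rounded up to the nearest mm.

w = 6 mm

Total weld length L = 610 mm.
Required throat t_e = P_u / (φ × 0.6 F_EXX × L) = 693 / (0.75 × 0.6 × 620 × 610 × 10⁻³) = 4.072 mm.
Required leg w = t_e / 0.707 = 5.759 mm → use 6 mm.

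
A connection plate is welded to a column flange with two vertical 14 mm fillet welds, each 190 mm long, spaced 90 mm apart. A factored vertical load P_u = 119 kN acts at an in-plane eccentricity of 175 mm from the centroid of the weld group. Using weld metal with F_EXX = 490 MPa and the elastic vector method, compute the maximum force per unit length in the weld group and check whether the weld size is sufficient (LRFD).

f_max ≈ 1310 N/mm; adequate

Total weld length L_w = 380 mm. Treat welds as unit-width lines.
Polar moment about centroid: J = 2[d³/12 + d(b/2)²] = 2[190³/12 + 190×45²] = 1913000 mm³.
Direct shear f_v = P/L_w = 119×10³ / 380 = 313.2 N/mm (vertical).
Torsion M = P·e = 119×10³ × 175 = 20825000 N·mm.
Critical point at (x, y) = (45, 95) from centroid. f_tx = M·y/J = 1034 N/mm; f_ty = M·x/J = 490 N/mm.
Resultant f_max = √[f_tx² + (f_v + f_ty)²] = √[1034² + (313.2 + 490)²] = 1310 N/mm.
Capacity per unit length: φr_n = 0.75 × 0.6 × 490 × (0.707 × 14) = 2183 N/mm.
1310 ≤ 2183 → adequate.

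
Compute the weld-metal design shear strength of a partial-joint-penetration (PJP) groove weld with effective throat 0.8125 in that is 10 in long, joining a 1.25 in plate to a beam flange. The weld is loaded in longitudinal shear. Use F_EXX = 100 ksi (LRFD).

Effective throat (given) t_e = 0.8125 in.
A_we = 0.8125 × 10 = 8.125 in².
F_nw = 0.6 F_EXX = 60 ksi.
φR_n = 0.75 × 60 × 8.125 = 365.6 kips.

φR_n ≈ 366 kips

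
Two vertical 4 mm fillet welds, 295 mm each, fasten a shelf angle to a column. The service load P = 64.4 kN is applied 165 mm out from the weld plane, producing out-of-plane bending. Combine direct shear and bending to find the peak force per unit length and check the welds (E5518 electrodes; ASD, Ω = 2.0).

f_max ≈ 382 N/mm; adequate

E55XX → F_EXX = 550 MPa.
L_w = 2 × 295 = 590 mm; section modulus (unit throat) S = 2 × L²/6 = 29010 mm².
Direct shear f_v = P/L_w = 64.4×10³/590 = 109.2 N/mm.
Moment M = P × e = 64.4×10³ × 165 = 10626000 N·mm; bending f_b = M/S = 366.3 N/mm.
f_max = √(f_v² + f_b²) = √(109.2² + 366.3²) = 382.2 N/mm.
r_n/Ω = (1/2.0) × 0.6 × 550 × (0.707 × 4) = 466.6 N/mm → adequate.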